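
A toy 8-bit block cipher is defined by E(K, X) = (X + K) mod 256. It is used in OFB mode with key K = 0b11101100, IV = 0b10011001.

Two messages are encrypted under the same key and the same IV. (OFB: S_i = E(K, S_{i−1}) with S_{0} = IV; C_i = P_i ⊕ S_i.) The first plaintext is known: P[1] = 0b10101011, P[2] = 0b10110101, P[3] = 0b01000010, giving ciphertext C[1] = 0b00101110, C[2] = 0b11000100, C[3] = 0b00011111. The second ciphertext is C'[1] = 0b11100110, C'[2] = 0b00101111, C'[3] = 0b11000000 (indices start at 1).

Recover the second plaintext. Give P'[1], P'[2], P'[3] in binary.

P'[1] = 0b01100011, P'[2] = 0b01011110, P'[3] = 0b10011101

In OFB with a reused IV, both messages share the same keystream S_i, so C_i ⊕ C'_i = P_i ⊕ P'_i and thus P'_i = P_i ⊕ C_i ⊕ C'_i.
P'[1]: 0b10101011 ⊕ 0b00101110 ⊕ 0b11100110 = 0b01100011.
P'[2]: 0b10110101 ⊕ 0b11000100 ⊕ 0b00101111 = 0b01011110.
P'[3]: 0b01000010 ⊕ 0b00011111 ⊕ 0b11000000 = 0b10011101.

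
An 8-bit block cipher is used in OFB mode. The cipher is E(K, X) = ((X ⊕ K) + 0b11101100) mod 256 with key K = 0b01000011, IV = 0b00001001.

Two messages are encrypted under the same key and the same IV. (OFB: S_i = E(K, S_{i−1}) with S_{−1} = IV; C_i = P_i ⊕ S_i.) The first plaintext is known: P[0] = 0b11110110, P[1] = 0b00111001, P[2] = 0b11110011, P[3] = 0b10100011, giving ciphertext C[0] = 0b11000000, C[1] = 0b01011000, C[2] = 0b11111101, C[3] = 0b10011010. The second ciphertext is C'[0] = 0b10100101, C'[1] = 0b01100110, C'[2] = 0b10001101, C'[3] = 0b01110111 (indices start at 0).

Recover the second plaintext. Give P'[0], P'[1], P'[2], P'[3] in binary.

In OFB with a reused IV, both messages share the same keystream S_i, so C_i ⊕ C'_i = P_i ⊕ P'_i and thus P'_i = P_i ⊕ C_i ⊕ C'_i.
P'[0]: 0b11110110 ⊕ 0b11000000 ⊕ 0b10100101 = 0b10010011.
P'[1]: 0b00111001 ⊕ 0b01011000 ⊕ 0b01100110 = 0b00000111.
P'[2]: 0b11110011 ⊕ 0b11111101 ⊕ 0b10001101 = 0b10000011.
P'[3]: 0b10100011 ⊕ 0b10011010 ⊕ 0b01110111 = 0b01001110.

P'[0] = 0b10010011, P'[1] = 0b00000111, P'[2] = 0b10000011, P'[3] = 0b01001110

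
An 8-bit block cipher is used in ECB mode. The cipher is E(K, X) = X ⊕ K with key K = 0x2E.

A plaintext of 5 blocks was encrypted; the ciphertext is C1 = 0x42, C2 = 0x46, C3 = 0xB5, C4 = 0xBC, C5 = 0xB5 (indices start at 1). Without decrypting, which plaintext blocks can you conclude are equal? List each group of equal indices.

ECB encrypts each block independently with the same key, so equal ciphertext blocks imply equal plaintext blocks.
C3 = C5 = 0xB5, so P3 = P5.

P3 = P5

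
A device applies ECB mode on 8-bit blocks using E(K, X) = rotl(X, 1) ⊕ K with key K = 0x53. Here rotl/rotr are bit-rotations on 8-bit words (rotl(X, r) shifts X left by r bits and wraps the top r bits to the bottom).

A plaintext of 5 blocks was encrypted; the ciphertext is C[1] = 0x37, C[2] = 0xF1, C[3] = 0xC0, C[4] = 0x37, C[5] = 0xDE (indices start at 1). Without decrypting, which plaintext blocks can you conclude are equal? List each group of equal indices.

P[1] = P[4]

ECB encrypts each block independently with the same key, so equal ciphertext blocks imply equal plaintext blocks.
C[1] = C[4] = 0x37, so P[1] = P[4].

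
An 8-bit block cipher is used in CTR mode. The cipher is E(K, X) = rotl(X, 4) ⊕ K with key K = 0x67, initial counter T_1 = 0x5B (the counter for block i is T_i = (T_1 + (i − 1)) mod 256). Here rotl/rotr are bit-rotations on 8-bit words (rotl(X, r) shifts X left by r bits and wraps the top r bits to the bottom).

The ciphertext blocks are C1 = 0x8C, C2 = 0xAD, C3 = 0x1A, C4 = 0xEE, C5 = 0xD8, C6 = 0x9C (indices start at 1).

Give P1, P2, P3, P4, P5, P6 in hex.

P1 = 0x5E, P2 = 0x0F, P3 = 0xA8, P4 = 0x6C, P5 = 0x4A, P6 = 0xFD

CTR decryption: S_i = E(K, T_i) where T_i is the counter for block i; P_i = C_i ⊕ S_i.
P1: T = 0x5B, S = E(K, T) = 0xD2; 0x8C ⊕ 0xD2 = 0x5E.
P2: T = 0x5C, S = E(K, T) = 0xA2; 0xAD ⊕ 0xA2 = 0x0F.
P3: T = 0x5D, S = E(K, T) = 0xB2; 0x1A ⊕ 0xB2 = 0xA8.
P4: T = 0x5E, S = E(K, T) = 0x82; 0xEE ⊕ 0x82 = 0x6C.
P5: T = 0x5F, S = E(K, T) = 0x92; 0xD8 ⊕ 0x92 = 0x4A.
P6: T = 0x60, S = E(K, T) = 0x61; 0x9C ⊕ 0x61 = 0xFD.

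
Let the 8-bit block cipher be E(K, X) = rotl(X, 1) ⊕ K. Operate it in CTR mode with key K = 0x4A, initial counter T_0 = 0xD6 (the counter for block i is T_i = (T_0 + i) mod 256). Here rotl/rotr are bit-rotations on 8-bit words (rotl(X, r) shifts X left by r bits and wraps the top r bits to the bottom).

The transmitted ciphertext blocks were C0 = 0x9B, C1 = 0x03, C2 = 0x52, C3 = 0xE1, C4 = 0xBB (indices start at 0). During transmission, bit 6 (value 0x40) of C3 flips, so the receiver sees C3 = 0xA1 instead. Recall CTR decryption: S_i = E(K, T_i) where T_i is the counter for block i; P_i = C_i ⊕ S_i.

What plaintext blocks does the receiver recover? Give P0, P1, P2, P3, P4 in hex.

Only C3 changed, to 0xA1. In CTR, a change in C_i flips the same bit in P_i only; the keystream is unaffected. Decrypting the received ciphertext:
P0: T = 0xD6, S = E(K, T) = 0xE7; 0x9B ⊕ 0xE7 = 0x7C.
P1: T = 0xD7, S = E(K, T) = 0xE5; 0x03 ⊕ 0xE5 = 0xE6.
P2: T = 0xD8, S = E(K, T) = 0xFB; 0x52 ⊕ 0xFB = 0xA9.
P3: T = 0xD9, S = E(K, T) = 0xF9; 0xA1 ⊕ 0xF9 = 0x58.
P4: T = 0xDA, S = E(K, T) = 0xFF; 0xBB ⊕ 0xFF = 0x44.
Blocks that differ from the original plaintext: P3.

P0 = 0x7C, P1 = 0xE6, P2 = 0xA9, P3 = 0x58, P4 = 0x44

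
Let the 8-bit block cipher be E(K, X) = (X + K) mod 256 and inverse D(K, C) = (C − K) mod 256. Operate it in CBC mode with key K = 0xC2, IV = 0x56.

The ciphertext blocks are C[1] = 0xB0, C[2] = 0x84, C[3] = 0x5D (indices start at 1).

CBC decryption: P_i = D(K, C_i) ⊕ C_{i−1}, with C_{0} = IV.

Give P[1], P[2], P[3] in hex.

P[1] = 0xB8, P[2] = 0x72, P[3] = 0x1F

P[1]: D(K, 0xB0) = 0xEE; 0xEE ⊕ 0x56 = 0xB8.
P[2]: D(K, 0x84) = 0xC2; 0xC2 ⊕ 0xB0 = 0x72.
P[3]: D(K, 0x5D) = 0x9B; 0x9B ⊕ 0x84 = 0x1F.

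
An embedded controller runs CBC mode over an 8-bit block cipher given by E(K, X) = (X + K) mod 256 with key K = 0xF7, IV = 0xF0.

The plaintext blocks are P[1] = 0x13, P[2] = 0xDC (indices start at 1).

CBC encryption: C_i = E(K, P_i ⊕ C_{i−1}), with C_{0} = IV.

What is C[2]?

C[2] = 0xFD

C[1]: P[1] ⊕ 0xF0 = 0xE3; E(K, 0xE3) = 0xDA.
C[2]: P[2] ⊕ 0xDA = 0x06; E(K, 0x06) = 0xFD.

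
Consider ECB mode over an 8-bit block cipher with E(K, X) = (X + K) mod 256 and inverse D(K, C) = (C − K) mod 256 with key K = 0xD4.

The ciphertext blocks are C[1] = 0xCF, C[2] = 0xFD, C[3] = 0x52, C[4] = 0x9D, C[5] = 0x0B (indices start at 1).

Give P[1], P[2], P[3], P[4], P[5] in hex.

ECB decryption: P_i = D(K, C_i).
P[1]: D(K, 0xCF) = 0xFB.
P[2]: D(K, 0xFD) = 0x29.
P[3]: D(K, 0x52) = 0x7E.
P[4]: D(K, 0x9D) = 0xC9.
P[5]: D(K, 0x0B) = 0x37.

P[1] = 0xFB, P[2] = 0x29, P[3] = 0x7E, P[4] = 0xC9, P[5] = 0x37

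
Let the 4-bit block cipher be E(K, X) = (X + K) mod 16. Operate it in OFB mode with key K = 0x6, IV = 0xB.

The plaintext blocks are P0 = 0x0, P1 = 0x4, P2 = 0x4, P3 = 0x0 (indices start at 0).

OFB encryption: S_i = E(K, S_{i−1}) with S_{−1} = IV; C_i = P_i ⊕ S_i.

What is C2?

C2 = 0x9

C0: S = E(K, 0xB) = 0x1; 0x0 ⊕ 0x1 = 0x1.
C1: S = E(K, 0x1) = 0x7; 0x4 ⊕ 0x7 = 0x3.
C2: S = E(K, 0x7) = 0xD; 0x4 ⊕ 0xD = 0x9.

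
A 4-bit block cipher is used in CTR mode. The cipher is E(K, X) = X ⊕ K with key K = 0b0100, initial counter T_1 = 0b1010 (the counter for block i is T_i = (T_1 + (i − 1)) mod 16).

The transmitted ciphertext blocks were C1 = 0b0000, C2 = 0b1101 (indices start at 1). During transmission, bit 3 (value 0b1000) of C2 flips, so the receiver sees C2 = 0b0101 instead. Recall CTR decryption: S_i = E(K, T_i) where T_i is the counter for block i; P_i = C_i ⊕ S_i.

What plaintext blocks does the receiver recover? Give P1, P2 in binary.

P1 = 0b1110, P2 = 0b1010

Only C2 changed, to 0b0101. In CTR, a change in C_i flips the same bit in P_i only; the keystream is unaffected. Decrypting the received ciphertext:
P1: T = 0b1010, S = E(K, T) = 0b1110; 0b0000 ⊕ 0b1110 = 0b1110.
P2: T = 0b1011, S = E(K, T) = 0b1111; 0b0101 ⊕ 0b1111 = 0b1010.
Blocks that differ from the original plaintext: P2.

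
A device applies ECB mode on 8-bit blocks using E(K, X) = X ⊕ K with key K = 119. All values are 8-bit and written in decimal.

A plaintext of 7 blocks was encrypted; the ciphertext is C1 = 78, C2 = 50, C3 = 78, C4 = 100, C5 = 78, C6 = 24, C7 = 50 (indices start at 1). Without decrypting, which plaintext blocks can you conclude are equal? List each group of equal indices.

P1 = P3 = P5; P2 = P7

ECB encrypts each block independently with the same key, so equal ciphertext blocks imply equal plaintext blocks.
C1 = C3 = C5 = 78, so P1 = P3 = P5.
C2 = C7 = 50, so P2 = P7.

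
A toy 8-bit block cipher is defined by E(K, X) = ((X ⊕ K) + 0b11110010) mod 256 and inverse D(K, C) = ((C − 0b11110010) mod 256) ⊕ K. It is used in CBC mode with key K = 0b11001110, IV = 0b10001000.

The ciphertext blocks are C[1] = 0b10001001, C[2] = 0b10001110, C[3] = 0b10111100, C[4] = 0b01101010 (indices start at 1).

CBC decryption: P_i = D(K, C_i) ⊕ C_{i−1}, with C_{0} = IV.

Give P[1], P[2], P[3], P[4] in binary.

P[1] = 0b11010001, P[2] = 0b11011011, P[3] = 0b10001010, P[4] = 0b00001010

P[1]: D(K, 0b10001001) = 0b01011001; 0b01011001 ⊕ 0b10001000 = 0b11010001.
P[2]: D(K, 0b10001110) = 0b01010010; 0b01010010 ⊕ 0b10001001 = 0b11011011.
P[3]: D(K, 0b10111100) = 0b00000100; 0b00000100 ⊕ 0b10001110 = 0b10001010.
P[4]: D(K, 0b01101010) = 0b10110110; 0b10110110 ⊕ 0b10111100 = 0b00001010.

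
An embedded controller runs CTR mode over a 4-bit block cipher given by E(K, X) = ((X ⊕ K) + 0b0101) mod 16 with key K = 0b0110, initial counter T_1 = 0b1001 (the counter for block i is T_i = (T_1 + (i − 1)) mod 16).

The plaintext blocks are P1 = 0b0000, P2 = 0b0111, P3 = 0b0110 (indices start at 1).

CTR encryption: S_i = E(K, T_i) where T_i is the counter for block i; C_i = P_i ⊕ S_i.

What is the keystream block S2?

0b0001

C1: T = 0b1001, S = E(K, T) = 0b0100; 0b0000 ⊕ 0b0100 = 0b0100.
C2: T = 0b1010, S = E(K, T) = 0b0001; 0b0111 ⊕ 0b0001 = 0b0110.
So S2 = 0b0001.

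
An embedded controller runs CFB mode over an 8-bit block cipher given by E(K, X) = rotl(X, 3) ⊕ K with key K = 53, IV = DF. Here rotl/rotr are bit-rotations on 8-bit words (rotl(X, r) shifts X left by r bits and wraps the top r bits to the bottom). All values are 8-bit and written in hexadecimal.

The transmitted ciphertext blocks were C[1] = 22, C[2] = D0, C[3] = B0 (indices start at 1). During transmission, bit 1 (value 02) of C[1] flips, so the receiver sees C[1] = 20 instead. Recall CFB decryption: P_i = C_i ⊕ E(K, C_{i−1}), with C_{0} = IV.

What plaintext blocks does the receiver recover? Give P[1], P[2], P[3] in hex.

Only C[1] changed, to 20. In CFB, a change in C_i flips the same bit in P_i and garbles P_{i+1}. Decrypting the received ciphertext:
P[1]: E(K, DF) = AD; 20 ⊕ AD = 8D.
P[2]: E(K, 20) = 52; D0 ⊕ 52 = 82.
P[3]: E(K, D0) = D5; B0 ⊕ D5 = 65.
Blocks that differ from the original plaintext: P[1], P[2].

P[1] = 8D, P[2] = 82, P[3] = 65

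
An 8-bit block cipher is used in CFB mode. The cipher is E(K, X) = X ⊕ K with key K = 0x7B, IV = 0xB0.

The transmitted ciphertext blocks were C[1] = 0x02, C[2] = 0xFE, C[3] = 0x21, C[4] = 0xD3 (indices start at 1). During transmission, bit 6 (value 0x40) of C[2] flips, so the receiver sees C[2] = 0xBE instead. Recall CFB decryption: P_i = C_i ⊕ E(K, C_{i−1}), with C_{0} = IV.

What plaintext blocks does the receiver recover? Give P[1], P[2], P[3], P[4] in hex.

P[1] = 0xC9, P[2] = 0xC7, P[3] = 0xE4, P[4] = 0x89

Only C[2] changed, to 0xBE. In CFB, a change in C_i flips the same bit in P_i and garbles P_{i+1}. Decrypting the received ciphertext:
P[1]: E(K, 0xB0) = 0xCB; 0x02 ⊕ 0xCB = 0xC9.
P[2]: E(K, 0x02) = 0x79; 0xBE ⊕ 0x79 = 0xC7.
P[3]: E(K, 0xBE) = 0xC5; 0x21 ⊕ 0xC5 = 0xE4.
P[4]: E(K, 0x21) = 0x5A; 0xD3 ⊕ 0x5A = 0x89.
Blocks that differ from the original plaintext: P[2], P[3].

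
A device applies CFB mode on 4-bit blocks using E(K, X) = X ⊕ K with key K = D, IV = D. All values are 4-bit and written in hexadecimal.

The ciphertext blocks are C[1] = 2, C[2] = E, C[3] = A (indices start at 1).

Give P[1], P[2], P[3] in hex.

P[1] = 2, P[2] = 1, P[3] = 9

CFB decryption: P_i = C_i ⊕ E(K, C_{i−1}), with C_{0} = IV.
P[1]: E(K, D) = 0; 2 ⊕ 0 = 2.
P[2]: E(K, 2) = F; E ⊕ F = 1.
P[3]: E(K, E) = 3; A ⊕ 3 = 9.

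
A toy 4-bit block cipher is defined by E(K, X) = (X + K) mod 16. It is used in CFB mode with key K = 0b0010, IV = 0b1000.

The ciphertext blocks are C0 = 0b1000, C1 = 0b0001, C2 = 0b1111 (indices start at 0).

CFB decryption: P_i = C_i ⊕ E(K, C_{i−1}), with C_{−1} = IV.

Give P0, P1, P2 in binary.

P0 = 0b0010, P1 = 0b1011, P2 = 0b1100

P0: E(K, 0b1000) = 0b1010; 0b1000 ⊕ 0b1010 = 0b0010.
P1: E(K, 0b1000) = 0b1010; 0b0001 ⊕ 0b1010 = 0b1011.
P2: E(K, 0b0001) = 0b0011; 0b1111 ⊕ 0b0011 = 0b1100.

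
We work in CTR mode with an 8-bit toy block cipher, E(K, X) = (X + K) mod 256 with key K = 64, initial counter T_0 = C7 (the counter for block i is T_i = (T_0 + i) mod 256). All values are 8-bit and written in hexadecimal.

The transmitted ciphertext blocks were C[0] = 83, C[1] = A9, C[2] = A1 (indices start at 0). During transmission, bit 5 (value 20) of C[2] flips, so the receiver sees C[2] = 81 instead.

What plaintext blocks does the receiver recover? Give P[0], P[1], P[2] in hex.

P[0] = A8, P[1] = 85, P[2] = AC

CTR decryption: S_i = E(K, T_i) where T_i is the counter for block i; P_i = C_i ⊕ S_i.
Only C[2] changed, to 81. In CTR, a change in C_i flips the same bit in P_i only; the keystream is unaffected. Decrypting the received ciphertext:
P[0]: T = C7, S = E(K, T) = 2B; 83 ⊕ 2B = A8.
P[1]: T = C8, S = E(K, T) = 2C; A9 ⊕ 2C = 85.
P[2]: T = C9, S = E(K, T) = 2D; 81 ⊕ 2D = AC.
Blocks that differ from the original plaintext: P[2].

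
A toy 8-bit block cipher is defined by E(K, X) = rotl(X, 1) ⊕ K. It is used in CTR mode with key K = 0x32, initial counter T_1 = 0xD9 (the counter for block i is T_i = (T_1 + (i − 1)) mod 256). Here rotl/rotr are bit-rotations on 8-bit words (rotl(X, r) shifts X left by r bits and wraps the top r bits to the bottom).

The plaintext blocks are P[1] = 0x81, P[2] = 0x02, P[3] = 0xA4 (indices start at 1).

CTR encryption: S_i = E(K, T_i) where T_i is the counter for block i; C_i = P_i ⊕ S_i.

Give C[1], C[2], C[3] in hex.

C[1]: T = 0xD9, S = E(K, T) = 0x81; 0x81 ⊕ 0x81 = 0x00.
C[2]: T = 0xDA, S = E(K, T) = 0x87; 0x02 ⊕ 0x87 = 0x85.
C[3]: T = 0xDB, S = E(K, T) = 0x85; 0xA4 ⊕ 0x85 = 0x21.

C[1] = 0x00, C[2] = 0x85, C[3] = 0x21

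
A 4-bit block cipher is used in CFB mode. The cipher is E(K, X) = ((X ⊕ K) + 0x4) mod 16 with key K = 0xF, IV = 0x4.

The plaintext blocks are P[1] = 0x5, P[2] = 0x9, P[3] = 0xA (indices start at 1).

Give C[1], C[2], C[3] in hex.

CFB encryption: C_i = P_i ⊕ E(K, C_{i−1}), with C_{0} = IV.
C[1]: E(K, 0x4) = 0xF; 0x5 ⊕ 0xF = 0xA.
C[2]: E(K, 0xA) = 0x9; 0x9 ⊕ 0x9 = 0x0.
C[3]: E(K, 0x0) = 0x3; 0xA ⊕ 0x3 = 0x9.

C[1] = 0xA, C[2] = 0x0, C[3] = 0x9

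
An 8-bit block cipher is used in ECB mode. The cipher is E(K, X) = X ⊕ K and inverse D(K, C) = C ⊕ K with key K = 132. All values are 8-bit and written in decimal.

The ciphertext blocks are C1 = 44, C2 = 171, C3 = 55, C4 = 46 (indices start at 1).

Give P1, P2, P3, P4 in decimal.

P1 = 168, P2 = 47, P3 = 179, P4 = 170

ECB decryption: P_i = D(K, C_i).
P1: D(K, 44) = 168.
P2: D(K, 171) = 47.
P3: D(K, 55) = 179.
P4: D(K, 46) = 170.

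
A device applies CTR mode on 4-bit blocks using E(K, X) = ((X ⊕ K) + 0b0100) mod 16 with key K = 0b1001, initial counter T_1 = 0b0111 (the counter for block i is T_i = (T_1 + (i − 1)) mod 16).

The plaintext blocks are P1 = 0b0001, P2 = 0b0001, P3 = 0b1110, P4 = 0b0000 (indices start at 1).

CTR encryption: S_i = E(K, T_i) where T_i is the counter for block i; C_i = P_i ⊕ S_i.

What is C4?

C1: T = 0b0111, S = E(K, T) = 0b0010; 0b0001 ⊕ 0b0010 = 0b0011.
C2: T = 0b1000, S = E(K, T) = 0b0101; 0b0001 ⊕ 0b0101 = 0b0100.
C3: T = 0b1001, S = E(K, T) = 0b0100; 0b1110 ⊕ 0b0100 = 0b1010.
C4: T = 0b1010, S = E(K, T) = 0b0111; 0b0000 ⊕ 0b0111 = 0b0111.

C4 = 0b0111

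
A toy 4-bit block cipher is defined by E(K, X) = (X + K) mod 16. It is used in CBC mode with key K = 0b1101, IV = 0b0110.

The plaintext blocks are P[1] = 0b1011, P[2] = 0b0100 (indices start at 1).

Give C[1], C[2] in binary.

CBC encryption: C_i = E(K, P_i ⊕ C_{i−1}), with C_{0} = IV.
C[1]: P[1] ⊕ 0b0110 = 0b1101; E(K, 0b1101) = 0b1010.
C[2]: P[2] ⊕ 0b1010 = 0b1110; E(K, 0b1110) = 0b1011.

C[1] = 0b1010, C[2] = 0b1011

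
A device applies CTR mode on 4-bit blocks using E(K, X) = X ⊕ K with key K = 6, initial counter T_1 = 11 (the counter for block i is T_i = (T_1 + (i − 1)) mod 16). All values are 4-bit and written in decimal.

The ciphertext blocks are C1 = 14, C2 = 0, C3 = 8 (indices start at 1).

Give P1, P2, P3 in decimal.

CTR decryption: S_i = E(K, T_i) where T_i is the counter for block i; P_i = C_i ⊕ S_i.
P1: T = 11, S = E(K, T) = 13; 14 ⊕ 13 = 3.
P2: T = 12, S = E(K, T) = 10; 0 ⊕ 10 = 10.
P3: T = 13, S = E(K, T) = 11; 8 ⊕ 11 = 3.

P1 = 3, P2 = 10, P3 = 3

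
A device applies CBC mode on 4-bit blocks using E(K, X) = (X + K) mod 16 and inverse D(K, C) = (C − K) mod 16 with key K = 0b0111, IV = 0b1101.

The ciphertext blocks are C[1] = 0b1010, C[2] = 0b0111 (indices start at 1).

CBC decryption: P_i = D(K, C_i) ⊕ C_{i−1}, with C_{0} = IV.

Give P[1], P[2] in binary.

P[1] = 0b1110, P[2] = 0b1010

P[1]: D(K, 0b1010) = 0b0011; 0b0011 ⊕ 0b1101 = 0b1110.
P[2]: D(K, 0b0111) = 0b0000; 0b0000 ⊕ 0b1010 = 0b1010.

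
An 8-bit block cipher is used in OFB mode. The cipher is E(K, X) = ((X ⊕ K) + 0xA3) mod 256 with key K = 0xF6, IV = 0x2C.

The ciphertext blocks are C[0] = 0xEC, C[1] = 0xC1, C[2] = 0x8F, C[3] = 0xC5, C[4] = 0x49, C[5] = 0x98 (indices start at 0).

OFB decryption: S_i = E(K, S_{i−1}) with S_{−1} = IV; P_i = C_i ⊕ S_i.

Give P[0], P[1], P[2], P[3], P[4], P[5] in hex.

P[0]: S = E(K, 0x2C) = 0x7D; 0xEC ⊕ 0x7D = 0x91.
P[1]: S = E(K, 0x7D) = 0x2E; 0xC1 ⊕ 0x2E = 0xEF.
P[2]: S = E(K, 0x2E) = 0x7B; 0x8F ⊕ 0x7B = 0xF4.
P[3]: S = E(K, 0x7B) = 0x30; 0xC5 ⊕ 0x30 = 0xF5.
P[4]: S = E(K, 0x30) = 0x69; 0x49 ⊕ 0x69 = 0x20.
P[5]: S = E(K, 0x69) = 0x42; 0x98 ⊕ 0x42 = 0xDA.

P[0] = 0x91, P[1] = 0xEF, P[2] = 0xF4, P[3] = 0xF5, P[4] = 0x20, P[5] = 0xDA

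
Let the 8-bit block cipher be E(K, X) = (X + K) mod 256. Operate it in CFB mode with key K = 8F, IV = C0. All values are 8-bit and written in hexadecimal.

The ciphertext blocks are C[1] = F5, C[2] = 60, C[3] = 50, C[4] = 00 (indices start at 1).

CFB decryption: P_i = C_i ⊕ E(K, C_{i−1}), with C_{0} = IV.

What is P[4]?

P[4]: E(K, 50) = DF; 00 ⊕ DF = DF.

P[4] = DF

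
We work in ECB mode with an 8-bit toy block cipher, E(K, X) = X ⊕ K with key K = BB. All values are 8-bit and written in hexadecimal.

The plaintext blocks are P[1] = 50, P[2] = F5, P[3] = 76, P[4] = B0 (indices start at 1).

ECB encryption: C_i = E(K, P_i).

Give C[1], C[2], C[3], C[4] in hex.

C[1] = EB, C[2] = 4E, C[3] = CD, C[4] = 0B

C[1]: E(K, 50) = EB.
C[2]: E(K, F5) = 4E.
C[3]: E(K, 76) = CD.
C[4]: E(K, B0) = 0B.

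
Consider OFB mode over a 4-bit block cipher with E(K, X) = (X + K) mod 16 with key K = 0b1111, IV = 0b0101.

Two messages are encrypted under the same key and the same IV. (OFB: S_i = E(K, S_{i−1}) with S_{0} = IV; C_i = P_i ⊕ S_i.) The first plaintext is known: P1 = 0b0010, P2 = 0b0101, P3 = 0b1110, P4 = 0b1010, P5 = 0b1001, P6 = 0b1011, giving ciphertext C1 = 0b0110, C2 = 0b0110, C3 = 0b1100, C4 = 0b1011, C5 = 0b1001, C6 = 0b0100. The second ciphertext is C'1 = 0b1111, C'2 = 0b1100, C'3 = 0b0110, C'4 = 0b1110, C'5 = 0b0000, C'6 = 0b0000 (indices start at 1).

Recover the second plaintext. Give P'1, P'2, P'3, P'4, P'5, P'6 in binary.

P'1 = 0b1011, P'2 = 0b1111, P'3 = 0b0100, P'4 = 0b1111, P'5 = 0b0000, P'6 = 0b1111

In OFB with a reused IV, both messages share the same keystream S_i, so C_i ⊕ C'_i = P_i ⊕ P'_i and thus P'_i = P_i ⊕ C_i ⊕ C'_i.
P'1: 0b0010 ⊕ 0b0110 ⊕ 0b1111 = 0b1011.
P'2: 0b0101 ⊕ 0b0110 ⊕ 0b1100 = 0b1111.
P'3: 0b1110 ⊕ 0b1100 ⊕ 0b0110 = 0b0100.
P'4: 0b1010 ⊕ 0b1011 ⊕ 0b1110 = 0b1111.
P'5: 0b1001 ⊕ 0b1001 ⊕ 0b0000 = 0b0000.
P'6: 0b1011 ⊕ 0b0100 ⊕ 0b0000 = 0b1111.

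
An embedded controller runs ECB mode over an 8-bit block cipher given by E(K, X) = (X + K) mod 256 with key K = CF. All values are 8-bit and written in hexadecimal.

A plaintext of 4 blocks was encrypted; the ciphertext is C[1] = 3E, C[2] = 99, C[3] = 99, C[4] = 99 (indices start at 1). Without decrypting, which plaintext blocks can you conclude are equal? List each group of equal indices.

ECB encrypts each block independently with the same key, so equal ciphertext blocks imply equal plaintext blocks.
C[2] = C[3] = C[4] = 99, so P[2] = P[3] = P[4].

P[2] = P[3] = P[4]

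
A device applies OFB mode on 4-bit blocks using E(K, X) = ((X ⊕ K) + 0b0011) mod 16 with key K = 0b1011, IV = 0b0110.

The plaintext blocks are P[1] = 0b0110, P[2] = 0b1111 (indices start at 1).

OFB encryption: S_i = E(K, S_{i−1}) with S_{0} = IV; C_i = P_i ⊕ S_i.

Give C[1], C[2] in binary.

C[1] = 0b0110, C[2] = 0b0001

C[1]: S = E(K, 0b0110) = 0b0000; 0b0110 ⊕ 0b0000 = 0b0110.
C[2]: S = E(K, 0b0000) = 0b1110; 0b1111 ⊕ 0b1110 = 0b0001.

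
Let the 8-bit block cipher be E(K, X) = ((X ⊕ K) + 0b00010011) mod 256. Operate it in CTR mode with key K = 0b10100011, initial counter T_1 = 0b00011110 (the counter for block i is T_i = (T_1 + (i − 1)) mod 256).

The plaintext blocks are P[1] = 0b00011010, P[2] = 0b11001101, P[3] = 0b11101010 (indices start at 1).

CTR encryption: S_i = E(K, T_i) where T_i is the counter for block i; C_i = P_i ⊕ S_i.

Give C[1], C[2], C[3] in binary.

C[1]: T = 0b00011110, S = E(K, T) = 0b11010000; 0b00011010 ⊕ 0b11010000 = 0b11001010.
C[2]: T = 0b00011111, S = E(K, T) = 0b11001111; 0b11001101 ⊕ 0b11001111 = 0b00000010.
C[3]: T = 0b00100000, S = E(K, T) = 0b10010110; 0b11101010 ⊕ 0b10010110 = 0b01111100.

C[1] = 0b11001010, C[2] = 0b00000010, C[3] = 0b01111100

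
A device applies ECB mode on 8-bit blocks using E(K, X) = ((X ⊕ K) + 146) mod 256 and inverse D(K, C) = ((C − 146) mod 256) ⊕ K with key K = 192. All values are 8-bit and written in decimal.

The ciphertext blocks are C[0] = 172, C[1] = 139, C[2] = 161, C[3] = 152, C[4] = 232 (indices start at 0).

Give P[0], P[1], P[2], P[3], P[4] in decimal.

ECB decryption: P_i = D(K, C_i).
P[0]: D(K, 172) = 218.
P[1]: D(K, 139) = 57.
P[2]: D(K, 161) = 207.
P[3]: D(K, 152) = 198.
P[4]: D(K, 232) = 150.

P[0] = 218, P[1] = 57, P[2] = 207, P[3] = 198, P[4] = 150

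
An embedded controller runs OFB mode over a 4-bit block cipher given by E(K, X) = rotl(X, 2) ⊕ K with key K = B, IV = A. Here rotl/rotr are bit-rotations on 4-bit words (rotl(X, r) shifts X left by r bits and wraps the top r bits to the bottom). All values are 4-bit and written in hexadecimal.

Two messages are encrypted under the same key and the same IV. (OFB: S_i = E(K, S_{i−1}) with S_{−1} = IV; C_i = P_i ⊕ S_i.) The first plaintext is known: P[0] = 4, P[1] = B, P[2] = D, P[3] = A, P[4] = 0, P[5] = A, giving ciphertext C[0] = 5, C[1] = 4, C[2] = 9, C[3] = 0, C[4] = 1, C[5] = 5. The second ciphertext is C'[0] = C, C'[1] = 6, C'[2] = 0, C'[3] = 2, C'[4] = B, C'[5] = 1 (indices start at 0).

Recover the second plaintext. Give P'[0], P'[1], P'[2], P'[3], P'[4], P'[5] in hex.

In OFB with a reused IV, both messages share the same keystream S_i, so C_i ⊕ C'_i = P_i ⊕ P'_i and thus P'_i = P_i ⊕ C_i ⊕ C'_i.
P'[0]: 4 ⊕ 5 ⊕ C = D.
P'[1]: B ⊕ 4 ⊕ 6 = 9.
P'[2]: D ⊕ 9 ⊕ 0 = 4.
P'[3]: A ⊕ 0 ⊕ 2 = 8.
P'[4]: 0 ⊕ 1 ⊕ B = A.
P'[5]: A ⊕ 5 ⊕ 1 = E.

P'[0] = D, P'[1] = 9, P'[2] = 4, P'[3] = 8, P'[4] = A, P'[5] = E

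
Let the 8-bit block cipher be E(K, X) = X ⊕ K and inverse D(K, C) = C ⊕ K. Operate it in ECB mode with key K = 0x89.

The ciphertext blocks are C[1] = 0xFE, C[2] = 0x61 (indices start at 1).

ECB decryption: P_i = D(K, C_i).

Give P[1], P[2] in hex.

P[1] = 0x77, P[2] = 0xE8

P[1]: D(K, 0xFE) = 0x77.
P[2]: D(K, 0x61) = 0xE8.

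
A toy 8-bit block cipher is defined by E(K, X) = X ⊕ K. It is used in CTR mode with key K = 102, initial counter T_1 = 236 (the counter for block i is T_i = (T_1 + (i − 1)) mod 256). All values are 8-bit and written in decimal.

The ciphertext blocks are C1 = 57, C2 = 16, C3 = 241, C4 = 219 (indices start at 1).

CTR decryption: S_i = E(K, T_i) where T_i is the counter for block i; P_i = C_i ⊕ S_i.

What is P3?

P3: T = 238, S = E(K, T) = 136; 241 ⊕ 136 = 121.

P3 = 121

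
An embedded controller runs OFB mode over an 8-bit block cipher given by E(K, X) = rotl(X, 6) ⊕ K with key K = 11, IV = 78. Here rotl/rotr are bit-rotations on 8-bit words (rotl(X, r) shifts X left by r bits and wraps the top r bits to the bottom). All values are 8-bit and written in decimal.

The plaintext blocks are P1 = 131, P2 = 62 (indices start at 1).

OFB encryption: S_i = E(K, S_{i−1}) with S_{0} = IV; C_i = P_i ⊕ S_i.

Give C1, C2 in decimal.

C1: S = E(K, 78) = 152; 131 ⊕ 152 = 27.
C2: S = E(K, 152) = 45; 62 ⊕ 45 = 19.

C1 = 27, C2 = 19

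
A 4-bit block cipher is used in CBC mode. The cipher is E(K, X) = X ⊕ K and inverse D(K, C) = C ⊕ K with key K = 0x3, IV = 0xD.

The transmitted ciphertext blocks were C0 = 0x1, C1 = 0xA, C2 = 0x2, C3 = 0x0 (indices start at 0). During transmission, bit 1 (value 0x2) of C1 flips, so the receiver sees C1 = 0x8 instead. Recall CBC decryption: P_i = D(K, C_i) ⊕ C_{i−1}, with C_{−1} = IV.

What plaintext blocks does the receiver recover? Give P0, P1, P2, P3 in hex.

P0 = 0xF, P1 = 0xA, P2 = 0x9, P3 = 0x1

Only C1 changed, to 0x8. In CBC, a change in C_i garbles P_i and flips the same bit in P_{i+1}. Decrypting the received ciphertext:
P0: D(K, 0x1) = 0x2; 0x2 ⊕ 0xD = 0xF.
P1: D(K, 0x8) = 0xB; 0xB ⊕ 0x1 = 0xA.
P2: D(K, 0x2) = 0x1; 0x1 ⊕ 0x8 = 0x9.
P3: D(K, 0x0) = 0x3; 0x3 ⊕ 0x2 = 0x1.
Blocks that differ from the original plaintext: P1, P2.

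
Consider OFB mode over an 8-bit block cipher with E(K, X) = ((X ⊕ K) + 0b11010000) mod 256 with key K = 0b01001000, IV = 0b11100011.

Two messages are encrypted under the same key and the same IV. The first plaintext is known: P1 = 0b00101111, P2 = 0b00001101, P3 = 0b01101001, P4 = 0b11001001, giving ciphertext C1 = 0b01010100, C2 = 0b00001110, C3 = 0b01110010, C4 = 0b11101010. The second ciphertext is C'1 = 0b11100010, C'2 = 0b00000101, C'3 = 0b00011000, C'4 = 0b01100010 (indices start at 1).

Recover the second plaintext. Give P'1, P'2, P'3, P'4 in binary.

P'1 = 0b10011001, P'2 = 0b00000110, P'3 = 0b00000011, P'4 = 0b01000001

In OFB with a reused IV, both messages share the same keystream S_i, so C_i ⊕ C'_i = P_i ⊕ P'_i and thus P'_i = P_i ⊕ C_i ⊕ C'_i.
P'1: 0b00101111 ⊕ 0b01010100 ⊕ 0b11100010 = 0b10011001.
P'2: 0b00001101 ⊕ 0b00001110 ⊕ 0b00000101 = 0b00000110.
P'3: 0b01101001 ⊕ 0b01110010 ⊕ 0b00011000 = 0b00000011.
P'4: 0b11001001 ⊕ 0b11101010 ⊕ 0b01100010 = 0b01000001.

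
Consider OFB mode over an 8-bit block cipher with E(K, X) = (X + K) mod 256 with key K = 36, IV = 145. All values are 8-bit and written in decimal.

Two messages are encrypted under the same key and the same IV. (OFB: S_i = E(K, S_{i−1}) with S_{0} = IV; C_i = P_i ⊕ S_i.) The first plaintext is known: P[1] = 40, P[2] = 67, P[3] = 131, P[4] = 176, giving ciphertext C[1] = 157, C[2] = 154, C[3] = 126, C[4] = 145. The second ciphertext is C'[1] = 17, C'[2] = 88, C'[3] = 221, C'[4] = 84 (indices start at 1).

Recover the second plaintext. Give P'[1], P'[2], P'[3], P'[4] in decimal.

In OFB with a reused IV, both messages share the same keystream S_i, so C_i ⊕ C'_i = P_i ⊕ P'_i and thus P'_i = P_i ⊕ C_i ⊕ C'_i.
P'[1]: 40 ⊕ 157 ⊕ 17 = 164.
P'[2]: 67 ⊕ 154 ⊕ 88 = 129.
P'[3]: 131 ⊕ 126 ⊕ 221 = 32.
P'[4]: 176 ⊕ 145 ⊕ 84 = 117.

P'[1] = 164, P'[2] = 129, P'[3] = 32, P'[4] = 117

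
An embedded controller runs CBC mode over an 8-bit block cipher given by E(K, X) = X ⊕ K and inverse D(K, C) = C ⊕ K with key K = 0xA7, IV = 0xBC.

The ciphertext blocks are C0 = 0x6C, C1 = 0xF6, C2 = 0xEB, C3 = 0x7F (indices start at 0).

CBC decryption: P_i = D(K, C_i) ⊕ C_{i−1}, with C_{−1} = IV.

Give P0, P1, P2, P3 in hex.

P0 = 0x77, P1 = 0x3D, P2 = 0xBA, P3 = 0x33

P0: D(K, 0x6C) = 0xCB; 0xCB ⊕ 0xBC = 0x77.
P1: D(K, 0xF6) = 0x51; 0x51 ⊕ 0x6C = 0x3D.
P2: D(K, 0xEB) = 0x4C; 0x4C ⊕ 0xF6 = 0xBA.
P3: D(K, 0x7F) = 0xD8; 0xD8 ⊕ 0xEB = 0x33.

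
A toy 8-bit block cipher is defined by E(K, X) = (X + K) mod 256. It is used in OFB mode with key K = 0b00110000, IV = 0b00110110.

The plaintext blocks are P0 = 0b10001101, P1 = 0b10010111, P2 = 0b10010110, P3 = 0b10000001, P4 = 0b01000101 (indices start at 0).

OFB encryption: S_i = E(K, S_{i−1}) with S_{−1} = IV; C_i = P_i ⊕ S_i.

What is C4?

C0: S = E(K, 0b00110110) = 0b01100110; 0b10001101 ⊕ 0b01100110 = 0b11101011.
C1: S = E(K, 0b01100110) = 0b10010110; 0b10010111 ⊕ 0b10010110 = 0b00000001.
C2: S = E(K, 0b10010110) = 0b11000110; 0b10010110 ⊕ 0b11000110 = 0b01010000.
C3: S = E(K, 0b11000110) = 0b11110110; 0b10000001 ⊕ 0b11110110 = 0b01110111.
C4: S = E(K, 0b11110110) = 0b00100110; 0b01000101 ⊕ 0b00100110 = 0b01100011.

C4 = 0b01100011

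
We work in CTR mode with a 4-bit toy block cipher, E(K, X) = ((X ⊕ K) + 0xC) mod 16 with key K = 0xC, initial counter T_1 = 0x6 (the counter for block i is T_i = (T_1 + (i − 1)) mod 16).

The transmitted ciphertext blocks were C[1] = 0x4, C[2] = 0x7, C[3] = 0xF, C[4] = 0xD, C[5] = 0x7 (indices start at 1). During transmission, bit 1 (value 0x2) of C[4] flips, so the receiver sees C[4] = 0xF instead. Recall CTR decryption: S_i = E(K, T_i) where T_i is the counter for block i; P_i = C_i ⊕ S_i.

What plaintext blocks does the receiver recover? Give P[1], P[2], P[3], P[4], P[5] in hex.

P[1] = 0x2, P[2] = 0x0, P[3] = 0xF, P[4] = 0xE, P[5] = 0x5

Only C[4] changed, to 0xF. In CTR, a change in C_i flips the same bit in P_i only; the keystream is unaffected. Decrypting the received ciphertext:
P[1]: T = 0x6, S = E(K, T) = 0x6; 0x4 ⊕ 0x6 = 0x2.
P[2]: T = 0x7, S = E(K, T) = 0x7; 0x7 ⊕ 0x7 = 0x0.
P[3]: T = 0x8, S = E(K, T) = 0x0; 0xF ⊕ 0x0 = 0xF.
P[4]: T = 0x9, S = E(K, T) = 0x1; 0xF ⊕ 0x1 = 0xE.
P[5]: T = 0xA, S = E(K, T) = 0x2; 0x7 ⊕ 0x2 = 0x5.
Blocks that differ from the original plaintext: P[4].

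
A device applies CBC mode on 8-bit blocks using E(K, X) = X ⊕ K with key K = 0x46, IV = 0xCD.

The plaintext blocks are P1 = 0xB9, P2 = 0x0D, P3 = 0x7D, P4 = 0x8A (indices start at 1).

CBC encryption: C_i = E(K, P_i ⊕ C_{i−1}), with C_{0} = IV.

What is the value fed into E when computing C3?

C1: P1 ⊕ 0xCD = 0x74; E(K, 0x74) = 0x32.
C2: P2 ⊕ 0x32 = 0x3F; E(K, 0x3F) = 0x79.
C3: P3 ⊕ 0x79 = 0x04; E(K, 0x04) = 0x42.
So the input to E for block 3 is 0x04.

0x04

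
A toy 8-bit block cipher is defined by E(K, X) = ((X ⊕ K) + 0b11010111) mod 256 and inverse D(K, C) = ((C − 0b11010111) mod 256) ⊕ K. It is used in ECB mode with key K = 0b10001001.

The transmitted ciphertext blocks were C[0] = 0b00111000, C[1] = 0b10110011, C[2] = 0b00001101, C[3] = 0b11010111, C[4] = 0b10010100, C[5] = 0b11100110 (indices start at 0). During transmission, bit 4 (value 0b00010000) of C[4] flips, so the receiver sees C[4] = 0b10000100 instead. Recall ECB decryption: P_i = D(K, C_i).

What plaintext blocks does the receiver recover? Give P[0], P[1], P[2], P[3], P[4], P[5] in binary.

Only C[4] changed, to 0b10000100. In ECB, a change in C_i affects only P_i. Decrypting the received ciphertext:
P[0]: D(K, 0b00111000) = 0b11101000.
P[1]: D(K, 0b10110011) = 0b01010101.
P[2]: D(K, 0b00001101) = 0b10111111.
P[3]: D(K, 0b11010111) = 0b10001001.
P[4]: D(K, 0b10000100) = 0b00100100.
P[5]: D(K, 0b11100110) = 0b10000110.
Blocks that differ from the original plaintext: P[4].

P[0] = 0b11101000, P[1] = 0b01010101, P[2] = 0b10111111, P[3] = 0b10001001, P[4] = 0b00100100, P[5] = 0b10000110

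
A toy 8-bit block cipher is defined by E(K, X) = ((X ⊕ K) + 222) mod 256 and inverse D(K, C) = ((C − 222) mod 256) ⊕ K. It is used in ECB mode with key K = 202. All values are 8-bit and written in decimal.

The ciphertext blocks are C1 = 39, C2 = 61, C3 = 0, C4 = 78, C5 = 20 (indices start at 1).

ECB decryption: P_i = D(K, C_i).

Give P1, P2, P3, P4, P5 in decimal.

P1 = 131, P2 = 149, P3 = 232, P4 = 186, P5 = 252

P1: D(K, 39) = 131.
P2: D(K, 61) = 149.
P3: D(K, 0) = 232.
P4: D(K, 78) = 186.
P5: D(K, 20) = 252.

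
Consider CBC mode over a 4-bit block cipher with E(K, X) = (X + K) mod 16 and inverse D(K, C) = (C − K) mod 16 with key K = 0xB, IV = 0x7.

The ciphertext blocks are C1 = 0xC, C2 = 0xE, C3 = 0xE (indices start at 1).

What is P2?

P2 = 0xF

CBC decryption: P_i = D(K, C_i) ⊕ C_{i−1}, with C_{0} = IV.
P2: D(K, 0xE) = 0x3; 0x3 ⊕ 0xC = 0xF.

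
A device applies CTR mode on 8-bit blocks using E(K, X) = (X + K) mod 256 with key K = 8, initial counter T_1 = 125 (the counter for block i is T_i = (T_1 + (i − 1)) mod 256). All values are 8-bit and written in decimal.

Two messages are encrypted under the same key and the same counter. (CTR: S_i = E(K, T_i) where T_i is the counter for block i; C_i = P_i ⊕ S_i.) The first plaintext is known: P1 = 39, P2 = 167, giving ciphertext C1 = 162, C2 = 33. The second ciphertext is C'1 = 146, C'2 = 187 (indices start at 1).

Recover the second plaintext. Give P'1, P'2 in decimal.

P'1 = 23, P'2 = 61

In CTR with a reused counter, both messages share the same keystream S_i, so C_i ⊕ C'_i = P_i ⊕ P'_i and thus P'_i = P_i ⊕ C_i ⊕ C'_i.
P'1: 39 ⊕ 162 ⊕ 146 = 23.
P'2: 167 ⊕ 33 ⊕ 187 = 61.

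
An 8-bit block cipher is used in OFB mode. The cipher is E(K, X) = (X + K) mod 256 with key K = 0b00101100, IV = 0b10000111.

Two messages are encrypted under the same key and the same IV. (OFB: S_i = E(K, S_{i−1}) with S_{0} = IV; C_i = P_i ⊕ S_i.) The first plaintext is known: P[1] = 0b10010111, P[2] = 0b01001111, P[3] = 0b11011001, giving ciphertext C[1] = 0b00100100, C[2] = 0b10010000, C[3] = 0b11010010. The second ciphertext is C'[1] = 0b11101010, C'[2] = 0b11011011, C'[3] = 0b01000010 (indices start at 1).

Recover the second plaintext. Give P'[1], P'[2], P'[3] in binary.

P'[1] = 0b01011001, P'[2] = 0b00000100, P'[3] = 0b01001001

In OFB with a reused IV, both messages share the same keystream S_i, so C_i ⊕ C'_i = P_i ⊕ P'_i and thus P'_i = P_i ⊕ C_i ⊕ C'_i.
P'[1]: 0b10010111 ⊕ 0b00100100 ⊕ 0b11101010 = 0b01011001.
P'[2]: 0b01001111 ⊕ 0b10010000 ⊕ 0b11011011 = 0b00000100.
P'[3]: 0b11011001 ⊕ 0b11010010 ⊕ 0b01000010 = 0b01001001.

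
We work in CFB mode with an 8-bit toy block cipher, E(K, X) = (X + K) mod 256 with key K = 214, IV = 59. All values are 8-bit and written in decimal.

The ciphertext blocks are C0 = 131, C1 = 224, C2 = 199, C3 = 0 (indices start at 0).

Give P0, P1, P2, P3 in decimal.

P0 = 146, P1 = 185, P2 = 113, P3 = 157

CFB decryption: P_i = C_i ⊕ E(K, C_{i−1}), with C_{−1} = IV.
P0: E(K, 59) = 17; 131 ⊕ 17 = 146.
P1: E(K, 131) = 89; 224 ⊕ 89 = 185.
P2: E(K, 224) = 182; 199 ⊕ 182 = 113.
P3: E(K, 199) = 157; 0 ⊕ 157 = 157.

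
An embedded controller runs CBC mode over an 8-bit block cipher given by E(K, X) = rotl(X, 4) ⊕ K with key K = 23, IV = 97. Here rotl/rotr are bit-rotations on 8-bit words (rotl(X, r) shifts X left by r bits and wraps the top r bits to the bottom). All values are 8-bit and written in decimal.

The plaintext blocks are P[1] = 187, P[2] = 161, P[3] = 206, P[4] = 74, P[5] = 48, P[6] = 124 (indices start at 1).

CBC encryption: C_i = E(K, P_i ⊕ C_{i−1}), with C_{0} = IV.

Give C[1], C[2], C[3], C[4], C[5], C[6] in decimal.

C[1] = 186, C[2] = 166, C[3] = 145, C[4] = 170, C[5] = 190, C[6] = 59

C[1]: P[1] ⊕ 97 = 218; E(K, 218) = 186.
C[2]: P[2] ⊕ 186 = 27; E(K, 27) = 166.
C[3]: P[3] ⊕ 166 = 104; E(K, 104) = 145.
C[4]: P[4] ⊕ 145 = 219; E(K, 219) = 170.
C[5]: P[5] ⊕ 170 = 154; E(K, 154) = 190.
C[6]: P[6] ⊕ 190 = 194; E(K, 194) = 59.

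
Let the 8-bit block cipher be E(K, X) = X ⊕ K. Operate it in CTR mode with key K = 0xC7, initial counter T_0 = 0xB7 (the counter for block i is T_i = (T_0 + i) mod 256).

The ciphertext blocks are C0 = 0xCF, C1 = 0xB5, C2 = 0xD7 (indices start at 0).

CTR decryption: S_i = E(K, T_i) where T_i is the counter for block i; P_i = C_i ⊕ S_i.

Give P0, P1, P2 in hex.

P0: T = 0xB7, S = E(K, T) = 0x70; 0xCF ⊕ 0x70 = 0xBF.
P1: T = 0xB8, S = E(K, T) = 0x7F; 0xB5 ⊕ 0x7F = 0xCA.
P2: T = 0xB9, S = E(K, T) = 0x7E; 0xD7 ⊕ 0x7E = 0xA9.

P0 = 0xBF, P1 = 0xCA, P2 = 0xA9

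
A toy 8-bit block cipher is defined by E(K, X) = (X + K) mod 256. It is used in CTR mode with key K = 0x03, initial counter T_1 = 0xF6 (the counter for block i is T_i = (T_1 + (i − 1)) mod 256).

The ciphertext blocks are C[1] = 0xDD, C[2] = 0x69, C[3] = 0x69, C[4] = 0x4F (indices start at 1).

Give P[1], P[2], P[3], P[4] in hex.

CTR decryption: S_i = E(K, T_i) where T_i is the counter for block i; P_i = C_i ⊕ S_i.
P[1]: T = 0xF6, S = E(K, T) = 0xF9; 0xDD ⊕ 0xF9 = 0x24.
P[2]: T = 0xF7, S = E(K, T) = 0xFA; 0x69 ⊕ 0xFA = 0x93.
P[3]: T = 0xF8, S = E(K, T) = 0xFB; 0x69 ⊕ 0xFB = 0x92.
P[4]: T = 0xF9, S = E(K, T) = 0xFC; 0x4F ⊕ 0xFC = 0xB3.

P[1] = 0x24, P[2] = 0x93, P[3] = 0x92, P[4] = 0xB3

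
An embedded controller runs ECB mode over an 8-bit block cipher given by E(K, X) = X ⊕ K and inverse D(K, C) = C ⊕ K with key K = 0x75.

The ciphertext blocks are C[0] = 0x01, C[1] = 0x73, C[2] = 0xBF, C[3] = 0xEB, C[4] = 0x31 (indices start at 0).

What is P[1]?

ECB decryption: P_i = D(K, C_i).
P[1]: D(K, 0x73) = 0x06.

P[1] = 0x06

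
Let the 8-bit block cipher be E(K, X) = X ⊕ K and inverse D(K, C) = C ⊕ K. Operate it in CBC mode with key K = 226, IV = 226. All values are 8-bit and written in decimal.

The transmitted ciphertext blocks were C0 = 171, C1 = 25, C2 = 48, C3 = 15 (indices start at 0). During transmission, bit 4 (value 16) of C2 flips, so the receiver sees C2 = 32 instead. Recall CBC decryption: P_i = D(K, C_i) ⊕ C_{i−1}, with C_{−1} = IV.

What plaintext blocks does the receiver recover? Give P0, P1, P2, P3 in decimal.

P0 = 171, P1 = 80, P2 = 219, P3 = 205

Only C2 changed, to 32. In CBC, a change in C_i garbles P_i and flips the same bit in P_{i+1}. Decrypting the received ciphertext:
P0: D(K, 171) = 73; 73 ⊕ 226 = 171.
P1: D(K, 25) = 251; 251 ⊕ 171 = 80.
P2: D(K, 32) = 194; 194 ⊕ 25 = 219.
P3: D(K, 15) = 237; 237 ⊕ 32 = 205.
Blocks that differ from the original plaintext: P2, P3.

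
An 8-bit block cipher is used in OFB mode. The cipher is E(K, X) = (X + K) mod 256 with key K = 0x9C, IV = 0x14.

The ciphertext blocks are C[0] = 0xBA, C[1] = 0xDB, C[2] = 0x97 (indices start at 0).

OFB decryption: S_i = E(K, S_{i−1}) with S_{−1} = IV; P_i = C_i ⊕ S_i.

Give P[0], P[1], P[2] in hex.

P[0]: S = E(K, 0x14) = 0xB0; 0xBA ⊕ 0xB0 = 0x0A.
P[1]: S = E(K, 0xB0) = 0x4C; 0xDB ⊕ 0x4C = 0x97.
P[2]: S = E(K, 0x4C) = 0xE8; 0x97 ⊕ 0xE8 = 0x7F.

P[0] = 0x0A, P[1] = 0x97, P[2] = 0x7F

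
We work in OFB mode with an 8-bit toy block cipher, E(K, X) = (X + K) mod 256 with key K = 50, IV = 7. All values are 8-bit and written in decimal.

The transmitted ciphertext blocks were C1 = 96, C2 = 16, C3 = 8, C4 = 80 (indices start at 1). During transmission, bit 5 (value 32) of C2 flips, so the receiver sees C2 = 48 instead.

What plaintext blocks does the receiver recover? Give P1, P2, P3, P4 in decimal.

OFB decryption: S_i = E(K, S_{i−1}) with S_{0} = IV; P_i = C_i ⊕ S_i.
Only C2 changed, to 48. In OFB, a change in C_i flips the same bit in P_i only; the keystream is unaffected. Decrypting the received ciphertext:
P1: S = E(K, 7) = 57; 96 ⊕ 57 = 89.
P2: S = E(K, 57) = 107; 48 ⊕ 107 = 91.
P3: S = E(K, 107) = 157; 8 ⊕ 157 = 149.
P4: S = E(K, 157) = 207; 80 ⊕ 207 = 159.
Blocks that differ from the original plaintext: P2.

P1 = 89, P2 = 91, P3 = 149, P4 = 159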